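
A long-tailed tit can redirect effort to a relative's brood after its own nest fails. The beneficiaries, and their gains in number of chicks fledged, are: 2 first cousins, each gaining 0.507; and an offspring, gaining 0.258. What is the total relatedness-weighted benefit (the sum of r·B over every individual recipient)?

0.25575

r to a first cousin = 1/8 (first cousins share one grandparent pair — two paths of length 4: r = 2·(1/2)^4 = 1/8).
r to an offspring = 0.5 (one parent–offspring link: r = (1/2)^1 = 1/2).
Summing one r·B term per recipient: 2·0.125·0.507 + 1·0.5·0.258 = 0.25575.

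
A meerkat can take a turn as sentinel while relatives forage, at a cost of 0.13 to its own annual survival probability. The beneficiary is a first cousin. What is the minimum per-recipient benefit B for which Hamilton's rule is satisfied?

1.04

r to a first cousin = 0.125 (first cousins share one grandparent pair — two paths of length 4: r = 2·(1/2)^4 = 1/8).
Hamilton's rule with n recipients of equal r: n·r·B > C, so B > C/(n·r) = 0.13/(1·0.125) = 1.04.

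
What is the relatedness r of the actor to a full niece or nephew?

0.25

Each parent–offspring link contributes a factor of 1/2, and independent paths through distinct common ancestors add.
Full aunt/uncle↔niece/nephew: two paths of length 3 through the shared grandparent pair: r = 2·(1/2)^3 = 1/4.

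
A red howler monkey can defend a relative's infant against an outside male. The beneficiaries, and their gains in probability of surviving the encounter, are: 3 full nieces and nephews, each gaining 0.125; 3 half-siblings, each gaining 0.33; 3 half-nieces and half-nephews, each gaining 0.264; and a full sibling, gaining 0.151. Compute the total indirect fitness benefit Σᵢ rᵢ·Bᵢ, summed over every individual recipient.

0.51575

r to a full niece or nephew = 0.25 (full aunt/uncle↔niece/nephew: two paths of length 3 through the shared grandparent pair: r = 2·(1/2)^3 = 1/4).
r to a half-sibling = 1/4 (half-sibs share one parent — one path of length 2: r = (1/2)^2 = 1/4).
r to a half-niece or half-nephew = 0.125 (half-aunt/uncle↔niece/nephew: one path of length 3: r = (1/2)^3 = 1/8).
r to a full sibling = 1/2 (full sibs share both parents — two paths of length 2: r = 2·(1/2)^2 = 1/2).
Summing one r·B term per recipient: 3·0.25·0.125 + 3·0.25·0.33 + 3·0.125·0.264 + 1·0.5·0.151 = 0.51575.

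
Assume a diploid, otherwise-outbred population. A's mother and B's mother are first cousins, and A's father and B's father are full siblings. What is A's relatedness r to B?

0.15625

With two independent routes of shared ancestry, r is the sum of the two contributions.
A and B are related in two ways: second cousins through their mothers (r = 1/32) and first cousins through their fathers (r = 1/8).
r = 1/32 + 1/8 = 0.15625.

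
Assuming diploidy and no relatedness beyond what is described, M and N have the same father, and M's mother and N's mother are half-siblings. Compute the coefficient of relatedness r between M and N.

0.3125

Relatedness sums over independent paths through distinct common ancestors.
M and N are related in two ways: half-sibs through their shared father (r = 1/4) and half first cousins through their mothers (r = 1/16).
r = 1/4 + 1/16 = 5/16 = 0.3125.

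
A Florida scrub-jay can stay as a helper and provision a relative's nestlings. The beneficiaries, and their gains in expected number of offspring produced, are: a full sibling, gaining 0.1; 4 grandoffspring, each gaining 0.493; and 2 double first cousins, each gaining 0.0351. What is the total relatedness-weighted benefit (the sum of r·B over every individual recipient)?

0.56055

r to a full sibling = 0.5 (full sibs share both parents — two paths of length 2: r = 2·(1/2)^2 = 1/2).
r to a grandoffspring = 1/4 (two parent–offspring links: r = (1/2)^2 = 1/4).
r to a double first cousin = 1/4 (double first cousins share both grandparent pairs — four paths of length 4: r = 4·(1/2)^4 = 1/4).
Summing one r·B term per recipient: 1·0.5·0.1 + 4·0.25·0.493 + 2·0.25·0.0351 = 0.56055.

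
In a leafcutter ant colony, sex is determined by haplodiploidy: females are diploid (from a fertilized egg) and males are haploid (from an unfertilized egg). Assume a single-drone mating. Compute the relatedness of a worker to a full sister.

Haplodiploid full sisters inherit their father's entire haploid genome identically (contributing 1/2) and on average half of their mother's contribution (1/2 · 1/2 = 1/4); r = 1/2 + 1/4 = 3/4.

0.75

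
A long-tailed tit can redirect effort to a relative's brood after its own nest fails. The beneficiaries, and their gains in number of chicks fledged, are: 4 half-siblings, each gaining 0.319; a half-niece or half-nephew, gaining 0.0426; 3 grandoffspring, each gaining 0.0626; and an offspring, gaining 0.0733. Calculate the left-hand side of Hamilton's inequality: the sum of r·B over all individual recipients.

0.407925

r to a half-sibling = 1/4 (half-sibs share one parent — one path of length 2: r = (1/2)^2 = 1/4).
r to a half-niece or half-nephew = 1/8 (half-aunt/uncle↔niece/nephew: one path of length 3: r = (1/2)^3 = 1/8).
r to a grandoffspring = 0.25 (two parent–offspring links: r = (1/2)^2 = 1/4).
r to an offspring = 0.5 (one parent–offspring link: r = (1/2)^1 = 1/2).
Summing one r·B term per recipient: 4·0.25·0.319 + 1·0.125·0.0426 + 3·0.25·0.0626 + 1·0.5·0.0733 = 0.407925.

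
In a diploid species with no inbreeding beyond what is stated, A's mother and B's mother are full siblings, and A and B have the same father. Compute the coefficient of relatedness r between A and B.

0.375

Relatedness sums over independent paths through distinct common ancestors.
A and B are related in two ways: first cousins through their mothers (r = 1/8) and half-sibs through their shared father (r = 1/4).
r = 1/8 + 1/4 = 0.375.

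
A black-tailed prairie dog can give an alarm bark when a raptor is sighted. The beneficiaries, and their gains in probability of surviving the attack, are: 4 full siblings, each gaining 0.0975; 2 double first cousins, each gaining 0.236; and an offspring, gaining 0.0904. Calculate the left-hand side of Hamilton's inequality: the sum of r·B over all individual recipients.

r to a full sibling = 1/2 (full sibs share both parents — two paths of length 2: r = 2·(1/2)^2 = 1/2).
r to a double first cousin = 1/4 (double first cousins share both grandparent pairs — four paths of length 4: r = 4·(1/2)^4 = 1/4).
r to an offspring = 1/2 (one parent–offspring link: r = (1/2)^1 = 1/2).
Summing one r·B term per recipient: 4·0.5·0.0975 + 2·0.25·0.236 + 1·0.5·0.0904 = 0.3582.

0.3582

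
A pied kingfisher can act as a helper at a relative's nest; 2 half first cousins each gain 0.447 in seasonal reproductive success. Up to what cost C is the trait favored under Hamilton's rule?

0.055875

r to a half first cousin = 0.0625 (half first cousins share one grandparent — one path of length 4: r = (1/2)^4 = 1/16).
Hamilton's rule: n·r·B > C, so the trait is favored while C < n·r·B = 2·0.0625·0.447 = 0.055875.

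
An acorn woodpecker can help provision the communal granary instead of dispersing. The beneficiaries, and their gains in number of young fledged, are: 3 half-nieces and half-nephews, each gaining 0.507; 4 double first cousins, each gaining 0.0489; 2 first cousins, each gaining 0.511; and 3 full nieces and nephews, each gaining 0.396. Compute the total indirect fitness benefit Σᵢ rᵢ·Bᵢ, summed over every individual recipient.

0.663775

r to a half-niece or half-nephew = 0.125 (half-aunt/uncle↔niece/nephew: one path of length 3: r = (1/2)^3 = 1/8).
r to a double first cousin = 0.25 (double first cousins share both grandparent pairs — four paths of length 4: r = 4·(1/2)^4 = 1/4).
r to a first cousin = 0.125 (first cousins share one grandparent pair — two paths of length 4: r = 2·(1/2)^4 = 1/8).
r to a full niece or nephew = 1/4 (full aunt/uncle↔niece/nephew: two paths of length 3 through the shared grandparent pair: r = 2·(1/2)^3 = 1/4).
Summing one r·B term per recipient: 3·0.125·0.507 + 4·0.25·0.0489 + 2·0.125·0.511 + 3·0.25·0.396 = 0.663775.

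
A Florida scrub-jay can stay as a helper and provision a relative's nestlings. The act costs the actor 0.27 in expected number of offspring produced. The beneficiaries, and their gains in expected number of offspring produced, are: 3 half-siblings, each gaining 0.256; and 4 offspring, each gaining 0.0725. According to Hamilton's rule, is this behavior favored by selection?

Yes

Hamilton's rule: the trait is favored when the sum of r·B over every recipient exceeds the actor's cost C.
r to a half-sibling = 1/4 (half-sibs share one parent — one path of length 2: r = (1/2)^2 = 1/4).
r to an offspring = 1/2 (one parent–offspring link: r = (1/2)^1 = 1/2).
Summing one r·B term per recipient: 3·0.25·0.256 + 4·0.5·0.0725 = 0.337.
0.337 > 0.27: the indirect benefit exceeds the cost.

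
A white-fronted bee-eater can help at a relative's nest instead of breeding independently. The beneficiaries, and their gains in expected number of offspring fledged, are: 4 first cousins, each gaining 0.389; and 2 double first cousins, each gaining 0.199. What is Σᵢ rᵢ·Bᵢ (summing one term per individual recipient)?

r to a first cousin = 1/8 (first cousins share one grandparent pair — two paths of length 4: r = 2·(1/2)^4 = 1/8).
r to a double first cousin = 1/4 (double first cousins share both grandparent pairs — four paths of length 4: r = 4·(1/2)^4 = 1/4).
Summing one r·B term per recipient: 4·0.125·0.389 + 2·0.25·0.199 = 0.294.

0.294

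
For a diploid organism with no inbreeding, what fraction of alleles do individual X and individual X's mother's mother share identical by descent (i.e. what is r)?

0.25

Each parent–offspring link contributes a factor of 1/2, and independent paths through distinct common ancestors add.
Two parent–offspring links: r = (1/2)^2 = 1/4.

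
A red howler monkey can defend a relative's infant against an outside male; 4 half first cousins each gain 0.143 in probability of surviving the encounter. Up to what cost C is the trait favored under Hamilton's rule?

0.03575

r to a half first cousin = 1/16 (half first cousins share one grandparent — one path of length 4: r = (1/2)^4 = 1/16).
Hamilton's rule: n·r·B > C, so the trait is favored while C < n·r·B = 4·0.0625·0.143 = 0.03575.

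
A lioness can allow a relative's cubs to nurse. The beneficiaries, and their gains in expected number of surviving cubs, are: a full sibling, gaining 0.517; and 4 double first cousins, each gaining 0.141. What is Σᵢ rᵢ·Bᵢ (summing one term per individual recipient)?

0.3995

r to a full sibling = 1/2 (full sibs share both parents — two paths of length 2: r = 2·(1/2)^2 = 1/2).
r to a double first cousin = 1/4 (double first cousins share both grandparent pairs — four paths of length 4: r = 4·(1/2)^4 = 1/4).
Summing one r·B term per recipient: 1·0.5·0.517 + 4·0.25·0.141 = 0.3995.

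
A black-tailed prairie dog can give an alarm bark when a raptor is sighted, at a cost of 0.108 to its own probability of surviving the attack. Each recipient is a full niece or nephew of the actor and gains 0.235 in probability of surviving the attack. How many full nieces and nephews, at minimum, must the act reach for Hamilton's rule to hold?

r to a full niece or nephew = 0.25 (full aunt/uncle↔niece/nephew: two paths of length 3 through the shared grandparent pair: r = 2·(1/2)^3 = 1/4).
Hamilton's rule: n·r·B > C  ⇒  n > C/(r·B) = 0.108/(0.25·0.235) = 1.838.
The smallest integer exceeding 1.838 is 2.

2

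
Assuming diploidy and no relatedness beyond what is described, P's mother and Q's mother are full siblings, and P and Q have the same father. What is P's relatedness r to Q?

0.375

Relatedness sums over independent paths through distinct common ancestors.
P and Q are related in two ways: first cousins through their mothers (r = 1/8) and half-sibs through their shared father (r = 1/4).
r = 1/8 + 1/4 = 3/8 = 0.375.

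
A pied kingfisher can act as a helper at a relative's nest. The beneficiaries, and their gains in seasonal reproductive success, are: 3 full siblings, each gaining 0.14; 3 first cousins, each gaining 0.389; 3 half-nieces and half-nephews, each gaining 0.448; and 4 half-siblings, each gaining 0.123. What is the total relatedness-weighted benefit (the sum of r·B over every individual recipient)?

r to a full sibling = 0.5 (full sibs share both parents — two paths of length 2: r = 2·(1/2)^2 = 1/2).
r to a first cousin = 0.125 (first cousins share one grandparent pair — two paths of length 4: r = 2·(1/2)^4 = 1/8).
r to a half-niece or half-nephew = 1/8 (half-aunt/uncle↔niece/nephew: one path of length 3: r = (1/2)^3 = 1/8).
r to a half-sibling = 1/4 (half-sibs share one parent — one path of length 2: r = (1/2)^2 = 1/4).
Summing one r·B term per recipient: 3·0.5·0.14 + 3·0.125·0.389 + 3·0.125·0.448 + 4·0.25·0.123 = 0.646875.

0.646875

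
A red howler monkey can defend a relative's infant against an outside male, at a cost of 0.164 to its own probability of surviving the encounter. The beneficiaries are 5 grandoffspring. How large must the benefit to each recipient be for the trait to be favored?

0.1312

r to a grandoffspring = 0.25 (two parent–offspring links: r = (1/2)^2 = 1/4).
Hamilton's rule with n recipients of equal r: n·r·B > C, so B > C/(n·r) = 0.164/(5·0.25) = 0.1312.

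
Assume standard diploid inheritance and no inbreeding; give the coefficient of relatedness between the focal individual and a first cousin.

Each parent–offspring link contributes a factor of 1/2, and independent paths through distinct common ancestors add.
First cousins share one grandparent pair — two paths of length 4: r = 2·(1/2)^4 = 1/8.

0.125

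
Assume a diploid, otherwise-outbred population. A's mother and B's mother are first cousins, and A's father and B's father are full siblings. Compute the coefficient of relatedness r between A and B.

0.15625

With two independent routes of shared ancestry, r is the sum of the two contributions.
A and B are related in two ways: second cousins through their mothers (r = 1/32) and first cousins through their fathers (r = 1/8).
r = 1/32 + 1/8 = 5/32 = 0.15625.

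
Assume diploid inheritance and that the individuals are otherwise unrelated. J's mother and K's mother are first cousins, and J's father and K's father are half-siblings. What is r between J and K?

0.09375

Independent pedigree routes through distinct common ancestors add.
J and K are related in two ways: second cousins through their mothers (r = 1/32) and half first cousins through their fathers (r = 1/16).
r = 1/32 + 1/16 = 0.09375.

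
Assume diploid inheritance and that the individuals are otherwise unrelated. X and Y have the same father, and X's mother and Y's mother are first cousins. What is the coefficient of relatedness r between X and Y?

With two independent routes of shared ancestry, r is the sum of the two contributions.
X and Y are related in two ways: half-sibs through their shared father (r = 1/4) and second cousins through their mothers (r = 1/32).
r = 1/4 + 1/32 = 0.28125.

0.28125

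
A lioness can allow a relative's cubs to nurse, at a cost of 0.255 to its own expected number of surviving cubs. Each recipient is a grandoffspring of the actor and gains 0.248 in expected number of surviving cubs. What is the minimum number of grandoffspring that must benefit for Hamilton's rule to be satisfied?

r to a grandoffspring = 0.25 (two parent–offspring links: r = (1/2)^2 = 1/4).
Hamilton's rule: n·r·B > C  ⇒  n > C/(r·B) = 0.255/(0.25·0.248) = 4.113.
The smallest integer exceeding 4.113 is 5.

5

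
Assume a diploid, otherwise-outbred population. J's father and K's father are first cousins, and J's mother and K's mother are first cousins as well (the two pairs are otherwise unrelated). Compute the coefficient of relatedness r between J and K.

0.0625

With two independent routes of shared ancestry, r is the sum of the two contributions.
J and K are related in two ways: second cousins through their fathers (r = 1/32) and second cousins through their mothers (r = 1/32).
r = 1/32 + 1/32 = 0.0625.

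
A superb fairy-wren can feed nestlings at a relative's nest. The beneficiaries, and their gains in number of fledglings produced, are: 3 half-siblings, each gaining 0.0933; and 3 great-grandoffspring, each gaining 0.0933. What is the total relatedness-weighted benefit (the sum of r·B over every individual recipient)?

0.1049625

r to a half-sibling = 1/4 (half-sibs share one parent — one path of length 2: r = (1/2)^2 = 1/4).
r to a great-grandoffspring = 0.125 (three parent–offspring links: r = (1/2)^3 = 1/8).
Summing one r·B term per recipient: 3·0.25·0.0933 + 3·0.125·0.0933 = 0.1049625.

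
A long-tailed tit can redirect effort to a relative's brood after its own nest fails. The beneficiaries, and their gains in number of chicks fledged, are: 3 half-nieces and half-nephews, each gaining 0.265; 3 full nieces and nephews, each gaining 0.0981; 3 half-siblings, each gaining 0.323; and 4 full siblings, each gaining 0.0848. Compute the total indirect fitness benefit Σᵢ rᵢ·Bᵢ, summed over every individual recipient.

r to a half-niece or half-nephew = 1/8 (half-aunt/uncle↔niece/nephew: one path of length 3: r = (1/2)^3 = 1/8).
r to a full niece or nephew = 1/4 (full aunt/uncle↔niece/nephew: two paths of length 3 through the shared grandparent pair: r = 2·(1/2)^3 = 1/4).
r to a half-sibling = 0.25 (half-sibs share one parent — one path of length 2: r = (1/2)^2 = 1/4).
r to a full sibling = 1/2 (full sibs share both parents — two paths of length 2: r = 2·(1/2)^2 = 1/2).
Summing one r·B term per recipient: 3·0.125·0.265 + 3·0.25·0.0981 + 3·0.25·0.323 + 4·0.5·0.0848 = 0.5848.

0.5848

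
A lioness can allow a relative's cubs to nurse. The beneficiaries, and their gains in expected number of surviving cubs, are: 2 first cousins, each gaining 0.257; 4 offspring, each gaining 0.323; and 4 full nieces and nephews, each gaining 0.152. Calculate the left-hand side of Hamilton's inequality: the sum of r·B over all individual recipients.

0.86225

r to a first cousin = 0.125 (first cousins share one grandparent pair — two paths of length 4: r = 2·(1/2)^4 = 1/8).
r to an offspring = 0.5 (one parent–offspring link: r = (1/2)^1 = 1/2).
r to a full niece or nephew = 0.25 (full aunt/uncle↔niece/nephew: two paths of length 3 through the shared grandparent pair: r = 2·(1/2)^3 = 1/4).
Summing one r·B term per recipient: 2·0.125·0.257 + 4·0.5·0.323 + 4·0.25·0.152 = 0.86225.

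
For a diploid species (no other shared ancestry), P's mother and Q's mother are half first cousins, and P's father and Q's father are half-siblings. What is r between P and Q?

0.078125

Wright's path rule: contributions from independent ancestry routes add.
P and Q are related in two ways: half second cousins through their mothers (r = 1/64) and half first cousins through their fathers (r = 1/16).
r = 1/64 + 1/16 = 5/64 = 0.078125.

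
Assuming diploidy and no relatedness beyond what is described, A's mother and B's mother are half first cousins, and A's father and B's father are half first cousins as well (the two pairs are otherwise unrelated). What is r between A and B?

With two independent routes of shared ancestry, r is the sum of the two contributions.
A and B are related in two ways: half second cousins through their mothers (r = 1/64) and half second cousins through their fathers (r = 1/64).
r = 1/64 + 1/64 = 1/32 = 0.03125.

0.03125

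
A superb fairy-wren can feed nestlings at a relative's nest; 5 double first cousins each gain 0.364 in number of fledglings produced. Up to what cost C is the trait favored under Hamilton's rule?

r to a double first cousin = 1/4 (double first cousins share both grandparent pairs — four paths of length 4: r = 4·(1/2)^4 = 1/4).
Hamilton's rule: n·r·B > C, so the trait is favored while C < n·r·B = 5·0.25·0.364 = 0.455.

0.455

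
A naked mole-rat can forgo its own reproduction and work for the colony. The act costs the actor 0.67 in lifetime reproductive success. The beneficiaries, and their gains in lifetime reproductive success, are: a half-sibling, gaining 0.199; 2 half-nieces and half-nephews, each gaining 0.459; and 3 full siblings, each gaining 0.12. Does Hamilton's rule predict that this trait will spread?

Hamilton's rule: the trait is favored when the sum of r·B over every recipient exceeds the actor's cost C.
r to a half-sibling = 0.25 (half-sibs share one parent — one path of length 2: r = (1/2)^2 = 1/4).
r to a half-niece or half-nephew = 0.125 (half-aunt/uncle↔niece/nephew: one path of length 3: r = (1/2)^3 = 1/8).
r to a full sibling = 0.5 (full sibs share both parents — two paths of length 2: r = 2·(1/2)^2 = 1/2).
Summing one r·B term per recipient: 1·0.25·0.199 + 2·0.125·0.459 + 3·0.5·0.12 = 0.3445.
0.3445 < 0.67: the indirect benefit is less than the cost.

No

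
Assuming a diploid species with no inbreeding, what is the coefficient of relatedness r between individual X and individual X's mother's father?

Each parent–offspring link contributes a factor of 1/2, and independent paths through distinct common ancestors add.
Two parent–offspring links: r = (1/2)^2 = 1/4.

0.25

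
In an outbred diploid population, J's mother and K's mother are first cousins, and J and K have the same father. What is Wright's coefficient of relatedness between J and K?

With two independent routes of shared ancestry, r is the sum of the two contributions.
J and K are related in two ways: second cousins through their mothers (r = 1/32) and half-sibs through their shared father (r = 1/4).
r = 1/32 + 1/4 = 0.28125.

0.28125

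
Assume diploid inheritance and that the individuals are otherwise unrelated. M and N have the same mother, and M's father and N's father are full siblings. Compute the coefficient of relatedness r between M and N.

0.375

Independent pedigree routes through distinct common ancestors add.
M and N are related in two ways: half-sibs through their shared mother (r = 1/4) and first cousins through their fathers (r = 1/8).
r = 1/4 + 1/8 = 3/8 = 0.375.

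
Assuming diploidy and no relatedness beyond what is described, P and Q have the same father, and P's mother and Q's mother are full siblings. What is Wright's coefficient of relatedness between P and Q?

0.375

Independent pedigree routes through distinct common ancestors add.
P and Q are related in two ways: half-sibs through their shared father (r = 1/4) and first cousins through their mothers (r = 1/8).
r = 1/4 + 1/8 = 3/8 = 0.375.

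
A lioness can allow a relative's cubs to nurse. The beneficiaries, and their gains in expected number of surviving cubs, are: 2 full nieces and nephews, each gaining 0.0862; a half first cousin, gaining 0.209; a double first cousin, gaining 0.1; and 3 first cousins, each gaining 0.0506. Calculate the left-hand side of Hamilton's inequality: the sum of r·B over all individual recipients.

r to a full niece or nephew = 1/4 (full aunt/uncle↔niece/nephew: two paths of length 3 through the shared grandparent pair: r = 2·(1/2)^3 = 1/4).
r to a half first cousin = 1/16 (half first cousins share one grandparent — one path of length 4: r = (1/2)^4 = 1/16).
r to a double first cousin = 0.25 (double first cousins share both grandparent pairs — four paths of length 4: r = 4·(1/2)^4 = 1/4).
r to a first cousin = 0.125 (first cousins share one grandparent pair — two paths of length 4: r = 2·(1/2)^4 = 1/8).
Summing one r·B term per recipient: 2·0.25·0.0862 + 1·0.0625·0.209 + 1·0.25·0.1 + 3·0.125·0.0506 = 0.1001375.

0.1001375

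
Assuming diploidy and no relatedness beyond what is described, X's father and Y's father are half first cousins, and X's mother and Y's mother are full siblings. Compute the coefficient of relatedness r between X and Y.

With two independent routes of shared ancestry, r is the sum of the two contributions.
X and Y are related in two ways: half second cousins through their fathers (r = 1/64) and first cousins through their mothers (r = 1/8).
r = 1/64 + 1/8 = 9/64 = 0.140625.

0.140625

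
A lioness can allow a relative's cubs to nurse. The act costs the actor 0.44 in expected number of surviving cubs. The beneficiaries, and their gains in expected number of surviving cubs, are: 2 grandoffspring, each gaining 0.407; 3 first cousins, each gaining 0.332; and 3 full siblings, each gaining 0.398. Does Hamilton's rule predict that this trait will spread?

Yes

Hamilton's rule: the trait is favored when the sum of r·B over every recipient exceeds the actor's cost C.
r to a grandoffspring = 1/4 (two parent–offspring links: r = (1/2)^2 = 1/4).
r to a first cousin = 1/8 (first cousins share one grandparent pair — two paths of length 4: r = 2·(1/2)^4 = 1/8).
r to a full sibling = 0.5 (full sibs share both parents — two paths of length 2: r = 2·(1/2)^2 = 1/2).
Summing one r·B term per recipient: 2·0.25·0.407 + 3·0.125·0.332 + 3·0.5·0.398 = 0.925.
0.925 > 0.44: the indirect benefit exceeds the cost.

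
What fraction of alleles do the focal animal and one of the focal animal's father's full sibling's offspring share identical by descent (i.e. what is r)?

0.125

Each parent–offspring link contributes a factor of 1/2, and independent paths through distinct common ancestors add.
First cousins share one grandparent pair — two paths of length 4: r = 2·(1/2)^4 = 1/8.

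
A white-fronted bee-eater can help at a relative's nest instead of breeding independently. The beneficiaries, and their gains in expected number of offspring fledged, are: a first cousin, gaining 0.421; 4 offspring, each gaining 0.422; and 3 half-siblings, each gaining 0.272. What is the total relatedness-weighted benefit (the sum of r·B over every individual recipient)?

r to a first cousin = 1/8 (first cousins share one grandparent pair — two paths of length 4: r = 2·(1/2)^4 = 1/8).
r to an offspring = 0.5 (one parent–offspring link: r = (1/2)^1 = 1/2).
r to a half-sibling = 1/4 (half-sibs share one parent — one path of length 2: r = (1/2)^2 = 1/4).
Summing one r·B term per recipient: 1·0.125·0.421 + 4·0.5·0.422 + 3·0.25·0.272 = 1.100625.

1.100625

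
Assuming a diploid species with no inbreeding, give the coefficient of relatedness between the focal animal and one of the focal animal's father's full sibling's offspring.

Each parent–offspring link contributes a factor of 1/2, and independent paths through distinct common ancestors add.
First cousins share one grandparent pair — two paths of length 4: r = 2·(1/2)^4 = 1/8.

0.125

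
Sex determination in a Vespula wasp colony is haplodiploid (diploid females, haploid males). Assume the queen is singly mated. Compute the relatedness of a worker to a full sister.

0.75

Haplodiploid full sisters inherit their father's entire haploid genome identically (contributing 1/2) and on average half of their mother's contribution (1/2 · 1/2 = 1/4); r = 1/2 + 1/4 = 3/4.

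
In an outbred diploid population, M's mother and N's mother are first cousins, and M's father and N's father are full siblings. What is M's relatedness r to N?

Independent pedigree routes through distinct common ancestors add.
M and N are related in two ways: second cousins through their mothers (r = 1/32) and first cousins through their fathers (r = 1/8).
r = 1/32 + 1/8 = 0.15625.

0.15625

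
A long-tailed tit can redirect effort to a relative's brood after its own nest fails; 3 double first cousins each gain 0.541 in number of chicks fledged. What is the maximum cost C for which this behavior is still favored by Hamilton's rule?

0.40575

r to a double first cousin = 1/4 (double first cousins share both grandparent pairs — four paths of length 4: r = 4·(1/2)^4 = 1/4).
Hamilton's rule: n·r·B > C, so the trait is favored while C < n·r·B = 3·0.25·0.541 = 0.40575.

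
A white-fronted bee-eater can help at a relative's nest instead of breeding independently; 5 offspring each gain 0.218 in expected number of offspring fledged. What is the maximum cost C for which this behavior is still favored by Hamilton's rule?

0.545

r to an offspring = 0.5 (one parent–offspring link: r = (1/2)^1 = 1/2).
Hamilton's rule: n·r·B > C, so the trait is favored while C < n·r·B = 5·0.5·0.218 = 0.545.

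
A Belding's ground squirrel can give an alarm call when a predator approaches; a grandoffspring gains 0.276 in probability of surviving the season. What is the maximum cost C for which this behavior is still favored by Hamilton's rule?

0.069

r to a grandoffspring = 0.25 (two parent–offspring links: r = (1/2)^2 = 1/4).
Hamilton's rule: n·r·B > C, so the trait is favored while C < n·r·B = 1·0.25·0.276 = 0.069.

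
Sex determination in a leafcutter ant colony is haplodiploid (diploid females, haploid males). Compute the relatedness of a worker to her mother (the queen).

One meiotic link between diploid queen and diploid daughter: r = 1/2.

0.5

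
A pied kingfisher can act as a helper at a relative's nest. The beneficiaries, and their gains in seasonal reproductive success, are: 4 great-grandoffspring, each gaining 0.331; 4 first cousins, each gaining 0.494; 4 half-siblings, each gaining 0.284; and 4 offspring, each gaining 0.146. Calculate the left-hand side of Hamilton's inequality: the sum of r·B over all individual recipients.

r to a great-grandoffspring = 1/8 (three parent–offspring links: r = (1/2)^3 = 1/8).
r to a first cousin = 0.125 (first cousins share one grandparent pair — two paths of length 4: r = 2·(1/2)^4 = 1/8).
r to a half-sibling = 1/4 (half-sibs share one parent — one path of length 2: r = (1/2)^2 = 1/4).
r to an offspring = 0.5 (one parent–offspring link: r = (1/2)^1 = 1/2).
Summing one r·B term per recipient: 4·0.125·0.331 + 4·0.125·0.494 + 4·0.25·0.284 + 4·0.5·0.146 = 0.9885.

0.9885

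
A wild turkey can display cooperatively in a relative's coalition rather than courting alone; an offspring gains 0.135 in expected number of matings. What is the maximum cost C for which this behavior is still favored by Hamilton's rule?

0.0675

r to an offspring = 1/2 (one parent–offspring link: r = (1/2)^1 = 1/2).
Hamilton's rule: n·r·B > C, so the trait is favored while C < n·r·B = 1·0.5·0.135 = 0.0675.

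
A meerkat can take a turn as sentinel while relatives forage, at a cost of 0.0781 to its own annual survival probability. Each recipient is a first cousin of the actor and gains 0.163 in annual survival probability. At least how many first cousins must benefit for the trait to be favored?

r to a first cousin = 0.125 (first cousins share one grandparent pair — two paths of length 4: r = 2·(1/2)^4 = 1/8).
Hamilton's rule: n·r·B > C  ⇒  n > C/(r·B) = 0.0781/(0.125·0.163) = 3.833.
The smallest integer exceeding 3.833 is 4.

4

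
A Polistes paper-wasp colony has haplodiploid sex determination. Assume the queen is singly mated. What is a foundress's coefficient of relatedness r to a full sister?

Haplodiploid full sisters inherit their father's entire haploid genome identically (contributing 1/2) and on average half of their mother's contribution (1/2 · 1/2 = 1/4); r = 1/2 + 1/4 = 3/4.

0.75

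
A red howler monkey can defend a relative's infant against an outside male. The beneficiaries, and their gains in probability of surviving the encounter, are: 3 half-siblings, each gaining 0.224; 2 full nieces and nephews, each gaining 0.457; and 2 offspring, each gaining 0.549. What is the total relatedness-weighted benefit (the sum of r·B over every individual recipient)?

r to a half-sibling = 0.25 (half-sibs share one parent — one path of length 2: r = (1/2)^2 = 1/4).
r to a full niece or nephew = 1/4 (full aunt/uncle↔niece/nephew: two paths of length 3 through the shared grandparent pair: r = 2·(1/2)^3 = 1/4).
r to an offspring = 0.5 (one parent–offspring link: r = (1/2)^1 = 1/2).
Summing one r·B term per recipient: 3·0.25·0.224 + 2·0.25·0.457 + 2·0.5·0.549 = 0.9455.

0.9455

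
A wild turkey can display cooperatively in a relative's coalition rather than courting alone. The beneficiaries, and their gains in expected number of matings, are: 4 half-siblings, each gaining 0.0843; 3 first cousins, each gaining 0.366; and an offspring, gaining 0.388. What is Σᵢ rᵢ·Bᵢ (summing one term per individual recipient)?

r to a half-sibling = 0.25 (half-sibs share one parent — one path of length 2: r = (1/2)^2 = 1/4).
r to a first cousin = 1/8 (first cousins share one grandparent pair — two paths of length 4: r = 2·(1/2)^4 = 1/8).
r to an offspring = 0.5 (one parent–offspring link: r = (1/2)^1 = 1/2).
Summing one r·B term per recipient: 4·0.25·0.0843 + 3·0.125·0.366 + 1·0.5·0.388 = 0.41555.

0.41555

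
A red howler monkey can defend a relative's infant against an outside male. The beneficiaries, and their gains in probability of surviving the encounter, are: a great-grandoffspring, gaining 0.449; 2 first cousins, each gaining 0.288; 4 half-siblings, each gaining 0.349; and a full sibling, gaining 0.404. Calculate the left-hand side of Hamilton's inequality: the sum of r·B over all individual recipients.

r to a great-grandoffspring = 1/8 (three parent–offspring links: r = (1/2)^3 = 1/8).
r to a first cousin = 0.125 (first cousins share one grandparent pair — two paths of length 4: r = 2·(1/2)^4 = 1/8).
r to a half-sibling = 0.25 (half-sibs share one parent — one path of length 2: r = (1/2)^2 = 1/4).
r to a full sibling = 1/2 (full sibs share both parents — two paths of length 2: r = 2·(1/2)^2 = 1/2).
Summing one r·B term per recipient: 1·0.125·0.449 + 2·0.125·0.288 + 4·0.25·0.349 + 1·0.5·0.404 = 0.679125.

0.679125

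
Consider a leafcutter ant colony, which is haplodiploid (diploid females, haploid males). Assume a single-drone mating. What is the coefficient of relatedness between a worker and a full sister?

0.75

Haplodiploid full sisters inherit their father's entire haploid genome identically (contributing 1/2) and on average half of their mother's contribution (1/2 · 1/2 = 1/4); r = 1/2 + 1/4 = 3/4.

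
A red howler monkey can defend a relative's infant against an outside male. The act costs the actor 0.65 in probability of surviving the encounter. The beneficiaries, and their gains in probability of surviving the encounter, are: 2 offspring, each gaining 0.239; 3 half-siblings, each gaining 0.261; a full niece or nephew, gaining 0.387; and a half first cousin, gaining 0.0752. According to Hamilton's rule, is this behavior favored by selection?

No

Hamilton's rule: the trait is favored when the sum of r·B over every recipient exceeds the actor's cost C.
r to an offspring = 0.5 (one parent–offspring link: r = (1/2)^1 = 1/2).
r to a half-sibling = 1/4 (half-sibs share one parent — one path of length 2: r = (1/2)^2 = 1/4).
r to a full niece or nephew = 0.25 (full aunt/uncle↔niece/nephew: two paths of length 3 through the shared grandparent pair: r = 2·(1/2)^3 = 1/4).
r to a half first cousin = 0.0625 (half first cousins share one grandparent — one path of length 4: r = (1/2)^4 = 1/16).
Summing one r·B term per recipient: 2·0.5·0.239 + 3·0.25·0.261 + 1·0.25·0.387 + 1·0.0625·0.0752 = 0.5362.
0.5362 < 0.65: the indirect benefit is less than the cost.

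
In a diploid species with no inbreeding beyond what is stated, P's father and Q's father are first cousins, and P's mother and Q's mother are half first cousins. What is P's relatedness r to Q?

0.046875

With two independent routes of shared ancestry, r is the sum of the two contributions.
P and Q are related in two ways: second cousins through their fathers (r = 1/32) and half second cousins through their mothers (r = 1/64).
r = 1/32 + 1/64 = 3/64 = 0.046875.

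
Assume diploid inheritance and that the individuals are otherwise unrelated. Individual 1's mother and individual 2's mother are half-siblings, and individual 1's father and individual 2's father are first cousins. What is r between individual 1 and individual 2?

0.09375

Wright's path rule: contributions from independent ancestry routes add.
Individual 1 and individual 2 are related in two ways: half first cousins through their mothers (r = 1/16) and second cousins through their fathers (r = 1/32).
r = 1/16 + 1/32 = 3/32 = 0.09375.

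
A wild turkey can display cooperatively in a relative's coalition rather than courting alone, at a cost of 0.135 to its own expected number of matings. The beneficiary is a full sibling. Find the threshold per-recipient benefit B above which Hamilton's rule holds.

0.27

r to a full sibling = 1/2 (full sibs share both parents — two paths of length 2: r = 2·(1/2)^2 = 1/2).
Hamilton's rule with n recipients of equal r: n·r·B > C, so B > C/(n·r) = 0.135/(1·0.5) = 0.27.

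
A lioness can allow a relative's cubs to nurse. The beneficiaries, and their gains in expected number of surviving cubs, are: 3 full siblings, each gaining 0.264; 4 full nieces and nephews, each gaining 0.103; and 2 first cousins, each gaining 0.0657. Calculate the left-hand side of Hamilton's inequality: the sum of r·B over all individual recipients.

0.515425

r to a full sibling = 0.5 (full sibs share both parents — two paths of length 2: r = 2·(1/2)^2 = 1/2).
r to a full niece or nephew = 1/4 (full aunt/uncle↔niece/nephew: two paths of length 3 through the shared grandparent pair: r = 2·(1/2)^3 = 1/4).
r to a first cousin = 0.125 (first cousins share one grandparent pair — two paths of length 4: r = 2·(1/2)^4 = 1/8).
Summing one r·B term per recipient: 3·0.5·0.264 + 4·0.25·0.103 + 2·0.125·0.0657 = 0.515425.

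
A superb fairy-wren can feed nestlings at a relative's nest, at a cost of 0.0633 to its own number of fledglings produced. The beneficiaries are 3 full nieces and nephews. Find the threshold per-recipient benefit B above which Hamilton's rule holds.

r to a full niece or nephew = 1/4 (full aunt/uncle↔niece/nephew: two paths of length 3 through the shared grandparent pair: r = 2·(1/2)^3 = 1/4).
Hamilton's rule with n recipients of equal r: n·r·B > C, so B > C/(n·r) = 0.0633/(3·0.25) = 0.0844.

0.0844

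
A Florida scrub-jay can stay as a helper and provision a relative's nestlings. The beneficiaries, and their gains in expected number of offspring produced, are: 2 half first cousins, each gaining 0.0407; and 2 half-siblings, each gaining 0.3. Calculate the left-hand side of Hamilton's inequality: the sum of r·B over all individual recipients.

r to a half first cousin = 0.0625 (half first cousins share one grandparent — one path of length 4: r = (1/2)^4 = 1/16).
r to a half-sibling = 0.25 (half-sibs share one parent — one path of length 2: r = (1/2)^2 = 1/4).
Summing one r·B term per recipient: 2·0.0625·0.0407 + 2·0.25·0.3 = 0.1550875.

0.1550875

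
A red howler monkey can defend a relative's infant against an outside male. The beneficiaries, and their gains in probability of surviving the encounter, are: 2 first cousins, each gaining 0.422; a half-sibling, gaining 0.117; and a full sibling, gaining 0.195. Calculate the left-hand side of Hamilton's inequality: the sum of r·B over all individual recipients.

r to a first cousin = 1/8 (first cousins share one grandparent pair — two paths of length 4: r = 2·(1/2)^4 = 1/8).
r to a half-sibling = 1/4 (half-sibs share one parent — one path of length 2: r = (1/2)^2 = 1/4).
r to a full sibling = 1/2 (full sibs share both parents — two paths of length 2: r = 2·(1/2)^2 = 1/2).
Summing one r·B term per recipient: 2·0.125·0.422 + 1·0.25·0.117 + 1·0.5·0.195 = 0.23225.

0.23225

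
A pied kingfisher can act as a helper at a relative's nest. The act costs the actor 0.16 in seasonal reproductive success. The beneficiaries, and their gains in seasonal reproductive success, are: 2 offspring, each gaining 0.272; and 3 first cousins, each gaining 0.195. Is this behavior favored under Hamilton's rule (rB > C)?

Hamilton's rule: the trait is favored when the sum of r·B over every recipient exceeds the actor's cost C.
r to an offspring = 0.5 (one parent–offspring link: r = (1/2)^1 = 1/2).
r to a first cousin = 1/8 (first cousins share one grandparent pair — two paths of length 4: r = 2·(1/2)^4 = 1/8).
Summing one r·B term per recipient: 2·0.5·0.272 + 3·0.125·0.195 = 0.345125.
0.345125 > 0.16: the indirect benefit exceeds the cost.

Yes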